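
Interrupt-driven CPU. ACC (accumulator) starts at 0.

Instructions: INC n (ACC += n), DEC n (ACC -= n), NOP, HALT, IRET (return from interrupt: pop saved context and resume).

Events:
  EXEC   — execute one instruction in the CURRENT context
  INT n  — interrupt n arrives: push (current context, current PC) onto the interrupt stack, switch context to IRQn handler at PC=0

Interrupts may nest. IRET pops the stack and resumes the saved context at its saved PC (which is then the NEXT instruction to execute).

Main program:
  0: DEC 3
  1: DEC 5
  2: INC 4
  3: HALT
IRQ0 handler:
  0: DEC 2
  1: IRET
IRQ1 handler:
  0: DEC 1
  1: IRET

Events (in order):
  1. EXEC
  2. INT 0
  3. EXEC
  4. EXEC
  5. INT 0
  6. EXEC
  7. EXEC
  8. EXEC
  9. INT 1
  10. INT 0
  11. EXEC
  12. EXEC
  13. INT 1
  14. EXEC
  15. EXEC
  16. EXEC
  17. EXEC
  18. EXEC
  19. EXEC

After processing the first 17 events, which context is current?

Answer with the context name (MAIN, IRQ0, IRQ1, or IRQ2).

Answer: MAIN

Derivation:
Event 1 (EXEC): [MAIN] PC=0: DEC 3 -> ACC=-3
Event 2 (INT 0): INT 0 arrives: push (MAIN, PC=1), enter IRQ0 at PC=0 (depth now 1)
Event 3 (EXEC): [IRQ0] PC=0: DEC 2 -> ACC=-5
Event 4 (EXEC): [IRQ0] PC=1: IRET -> resume MAIN at PC=1 (depth now 0)
Event 5 (INT 0): INT 0 arrives: push (MAIN, PC=1), enter IRQ0 at PC=0 (depth now 1)
Event 6 (EXEC): [IRQ0] PC=0: DEC 2 -> ACC=-7
Event 7 (EXEC): [IRQ0] PC=1: IRET -> resume MAIN at PC=1 (depth now 0)
Event 8 (EXEC): [MAIN] PC=1: DEC 5 -> ACC=-12
Event 9 (INT 1): INT 1 arrives: push (MAIN, PC=2), enter IRQ1 at PC=0 (depth now 1)
Event 10 (INT 0): INT 0 arrives: push (IRQ1, PC=0), enter IRQ0 at PC=0 (depth now 2)
Event 11 (EXEC): [IRQ0] PC=0: DEC 2 -> ACC=-14
Event 12 (EXEC): [IRQ0] PC=1: IRET -> resume IRQ1 at PC=0 (depth now 1)
Event 13 (INT 1): INT 1 arrives: push (IRQ1, PC=0), enter IRQ1 at PC=0 (depth now 2)
Event 14 (EXEC): [IRQ1] PC=0: DEC 1 -> ACC=-15
Event 15 (EXEC): [IRQ1] PC=1: IRET -> resume IRQ1 at PC=0 (depth now 1)
Event 16 (EXEC): [IRQ1] PC=0: DEC 1 -> ACC=-16
Event 17 (EXEC): [IRQ1] PC=1: IRET -> resume MAIN at PC=2 (depth now 0)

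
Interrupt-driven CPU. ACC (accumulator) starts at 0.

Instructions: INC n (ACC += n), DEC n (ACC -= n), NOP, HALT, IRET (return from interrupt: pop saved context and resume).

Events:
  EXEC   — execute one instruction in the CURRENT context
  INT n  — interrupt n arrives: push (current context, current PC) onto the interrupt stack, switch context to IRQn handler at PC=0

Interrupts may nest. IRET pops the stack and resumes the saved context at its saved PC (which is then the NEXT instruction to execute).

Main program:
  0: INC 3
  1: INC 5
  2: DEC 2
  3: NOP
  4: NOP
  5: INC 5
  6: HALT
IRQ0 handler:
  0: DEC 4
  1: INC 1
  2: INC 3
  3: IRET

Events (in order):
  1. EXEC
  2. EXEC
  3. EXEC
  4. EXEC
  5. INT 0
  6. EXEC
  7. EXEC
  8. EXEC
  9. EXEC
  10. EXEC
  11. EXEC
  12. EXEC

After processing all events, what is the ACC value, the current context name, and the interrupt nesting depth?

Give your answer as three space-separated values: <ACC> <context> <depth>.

Answer: 11 MAIN 0

Derivation:
Event 1 (EXEC): [MAIN] PC=0: INC 3 -> ACC=3
Event 2 (EXEC): [MAIN] PC=1: INC 5 -> ACC=8
Event 3 (EXEC): [MAIN] PC=2: DEC 2 -> ACC=6
Event 4 (EXEC): [MAIN] PC=3: NOP
Event 5 (INT 0): INT 0 arrives: push (MAIN, PC=4), enter IRQ0 at PC=0 (depth now 1)
Event 6 (EXEC): [IRQ0] PC=0: DEC 4 -> ACC=2
Event 7 (EXEC): [IRQ0] PC=1: INC 1 -> ACC=3
Event 8 (EXEC): [IRQ0] PC=2: INC 3 -> ACC=6
Event 9 (EXEC): [IRQ0] PC=3: IRET -> resume MAIN at PC=4 (depth now 0)
Event 10 (EXEC): [MAIN] PC=4: NOP
Event 11 (EXEC): [MAIN] PC=5: INC 5 -> ACC=11
Event 12 (EXEC): [MAIN] PC=6: HALT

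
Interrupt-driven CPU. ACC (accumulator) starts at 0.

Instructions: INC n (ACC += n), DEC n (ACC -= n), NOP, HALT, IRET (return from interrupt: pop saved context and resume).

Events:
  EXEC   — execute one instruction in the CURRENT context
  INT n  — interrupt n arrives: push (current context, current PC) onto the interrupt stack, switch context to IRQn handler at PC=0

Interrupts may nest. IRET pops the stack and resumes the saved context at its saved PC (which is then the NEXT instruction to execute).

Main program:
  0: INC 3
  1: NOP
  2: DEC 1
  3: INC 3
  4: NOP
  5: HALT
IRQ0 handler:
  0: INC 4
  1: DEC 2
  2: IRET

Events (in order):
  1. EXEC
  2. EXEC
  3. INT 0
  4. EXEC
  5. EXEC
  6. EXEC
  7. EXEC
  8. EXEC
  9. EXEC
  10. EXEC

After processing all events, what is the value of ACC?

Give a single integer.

Answer: 7

Derivation:
Event 1 (EXEC): [MAIN] PC=0: INC 3 -> ACC=3
Event 2 (EXEC): [MAIN] PC=1: NOP
Event 3 (INT 0): INT 0 arrives: push (MAIN, PC=2), enter IRQ0 at PC=0 (depth now 1)
Event 4 (EXEC): [IRQ0] PC=0: INC 4 -> ACC=7
Event 5 (EXEC): [IRQ0] PC=1: DEC 2 -> ACC=5
Event 6 (EXEC): [IRQ0] PC=2: IRET -> resume MAIN at PC=2 (depth now 0)
Event 7 (EXEC): [MAIN] PC=2: DEC 1 -> ACC=4
Event 8 (EXEC): [MAIN] PC=3: INC 3 -> ACC=7
Event 9 (EXEC): [MAIN] PC=4: NOP
Event 10 (EXEC): [MAIN] PC=5: HALT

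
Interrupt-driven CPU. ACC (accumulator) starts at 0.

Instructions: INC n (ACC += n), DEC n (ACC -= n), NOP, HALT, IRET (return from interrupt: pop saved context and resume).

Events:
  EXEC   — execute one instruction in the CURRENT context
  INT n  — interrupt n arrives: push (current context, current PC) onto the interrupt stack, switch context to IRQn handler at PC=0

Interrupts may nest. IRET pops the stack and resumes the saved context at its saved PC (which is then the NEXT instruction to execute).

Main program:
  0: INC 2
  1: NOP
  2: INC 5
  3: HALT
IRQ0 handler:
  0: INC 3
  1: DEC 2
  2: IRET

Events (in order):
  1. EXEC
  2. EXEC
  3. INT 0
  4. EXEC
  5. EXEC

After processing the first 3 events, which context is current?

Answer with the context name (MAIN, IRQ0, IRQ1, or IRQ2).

Event 1 (EXEC): [MAIN] PC=0: INC 2 -> ACC=2
Event 2 (EXEC): [MAIN] PC=1: NOP
Event 3 (INT 0): INT 0 arrives: push (MAIN, PC=2), enter IRQ0 at PC=0 (depth now 1)

Answer: IRQ0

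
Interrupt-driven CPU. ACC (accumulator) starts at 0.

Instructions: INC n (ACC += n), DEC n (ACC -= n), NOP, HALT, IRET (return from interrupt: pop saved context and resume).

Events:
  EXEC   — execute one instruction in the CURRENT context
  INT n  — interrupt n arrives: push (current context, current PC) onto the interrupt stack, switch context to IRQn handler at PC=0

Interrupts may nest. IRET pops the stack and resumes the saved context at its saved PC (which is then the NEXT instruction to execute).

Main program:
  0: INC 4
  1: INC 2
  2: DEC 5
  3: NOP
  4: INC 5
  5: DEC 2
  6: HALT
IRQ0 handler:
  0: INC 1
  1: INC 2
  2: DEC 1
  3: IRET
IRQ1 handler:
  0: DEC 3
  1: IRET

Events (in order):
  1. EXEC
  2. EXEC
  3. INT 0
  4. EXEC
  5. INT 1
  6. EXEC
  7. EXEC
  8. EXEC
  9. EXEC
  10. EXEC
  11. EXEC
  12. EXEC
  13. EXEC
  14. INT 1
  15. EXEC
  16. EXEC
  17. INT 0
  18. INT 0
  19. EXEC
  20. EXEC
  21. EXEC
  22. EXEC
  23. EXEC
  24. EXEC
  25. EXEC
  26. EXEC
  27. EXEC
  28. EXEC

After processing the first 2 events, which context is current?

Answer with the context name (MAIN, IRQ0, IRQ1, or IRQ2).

Event 1 (EXEC): [MAIN] PC=0: INC 4 -> ACC=4
Event 2 (EXEC): [MAIN] PC=1: INC 2 -> ACC=6

Answer: MAIN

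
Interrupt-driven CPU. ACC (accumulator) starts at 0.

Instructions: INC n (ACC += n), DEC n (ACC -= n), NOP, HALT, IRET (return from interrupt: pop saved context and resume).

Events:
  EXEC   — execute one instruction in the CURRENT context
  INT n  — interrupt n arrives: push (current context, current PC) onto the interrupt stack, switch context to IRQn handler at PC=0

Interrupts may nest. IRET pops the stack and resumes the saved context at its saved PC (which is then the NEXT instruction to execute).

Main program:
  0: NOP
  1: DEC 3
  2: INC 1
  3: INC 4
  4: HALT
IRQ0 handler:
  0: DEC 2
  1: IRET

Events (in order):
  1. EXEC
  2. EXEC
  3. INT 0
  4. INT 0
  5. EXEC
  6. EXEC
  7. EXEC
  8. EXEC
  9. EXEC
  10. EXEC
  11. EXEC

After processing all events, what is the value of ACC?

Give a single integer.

Answer: -2

Derivation:
Event 1 (EXEC): [MAIN] PC=0: NOP
Event 2 (EXEC): [MAIN] PC=1: DEC 3 -> ACC=-3
Event 3 (INT 0): INT 0 arrives: push (MAIN, PC=2), enter IRQ0 at PC=0 (depth now 1)
Event 4 (INT 0): INT 0 arrives: push (IRQ0, PC=0), enter IRQ0 at PC=0 (depth now 2)
Event 5 (EXEC): [IRQ0] PC=0: DEC 2 -> ACC=-5
Event 6 (EXEC): [IRQ0] PC=1: IRET -> resume IRQ0 at PC=0 (depth now 1)
Event 7 (EXEC): [IRQ0] PC=0: DEC 2 -> ACC=-7
Event 8 (EXEC): [IRQ0] PC=1: IRET -> resume MAIN at PC=2 (depth now 0)
Event 9 (EXEC): [MAIN] PC=2: INC 1 -> ACC=-6
Event 10 (EXEC): [MAIN] PC=3: INC 4 -> ACC=-2
Event 11 (EXEC): [MAIN] PC=4: HALT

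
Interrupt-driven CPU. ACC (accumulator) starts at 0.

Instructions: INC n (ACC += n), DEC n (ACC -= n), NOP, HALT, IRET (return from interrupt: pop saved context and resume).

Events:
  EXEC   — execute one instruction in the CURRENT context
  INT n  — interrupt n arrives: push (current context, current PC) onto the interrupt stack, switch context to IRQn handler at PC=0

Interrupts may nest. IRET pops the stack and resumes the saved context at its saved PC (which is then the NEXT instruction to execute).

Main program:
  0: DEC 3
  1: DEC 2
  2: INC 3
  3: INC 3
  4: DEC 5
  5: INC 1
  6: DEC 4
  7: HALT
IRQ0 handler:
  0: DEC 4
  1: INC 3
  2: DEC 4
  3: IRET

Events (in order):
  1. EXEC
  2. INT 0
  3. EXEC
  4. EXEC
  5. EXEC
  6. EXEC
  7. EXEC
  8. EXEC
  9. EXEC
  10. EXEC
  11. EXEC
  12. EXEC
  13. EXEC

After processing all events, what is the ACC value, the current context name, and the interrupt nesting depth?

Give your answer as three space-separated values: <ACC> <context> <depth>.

Answer: -12 MAIN 0

Derivation:
Event 1 (EXEC): [MAIN] PC=0: DEC 3 -> ACC=-3
Event 2 (INT 0): INT 0 arrives: push (MAIN, PC=1), enter IRQ0 at PC=0 (depth now 1)
Event 3 (EXEC): [IRQ0] PC=0: DEC 4 -> ACC=-7
Event 4 (EXEC): [IRQ0] PC=1: INC 3 -> ACC=-4
Event 5 (EXEC): [IRQ0] PC=2: DEC 4 -> ACC=-8
Event 6 (EXEC): [IRQ0] PC=3: IRET -> resume MAIN at PC=1 (depth now 0)
Event 7 (EXEC): [MAIN] PC=1: DEC 2 -> ACC=-10
Event 8 (EXEC): [MAIN] PC=2: INC 3 -> ACC=-7
Event 9 (EXEC): [MAIN] PC=3: INC 3 -> ACC=-4
Event 10 (EXEC): [MAIN] PC=4: DEC 5 -> ACC=-9
Event 11 (EXEC): [MAIN] PC=5: INC 1 -> ACC=-8
Event 12 (EXEC): [MAIN] PC=6: DEC 4 -> ACC=-12
Event 13 (EXEC): [MAIN] PC=7: HALT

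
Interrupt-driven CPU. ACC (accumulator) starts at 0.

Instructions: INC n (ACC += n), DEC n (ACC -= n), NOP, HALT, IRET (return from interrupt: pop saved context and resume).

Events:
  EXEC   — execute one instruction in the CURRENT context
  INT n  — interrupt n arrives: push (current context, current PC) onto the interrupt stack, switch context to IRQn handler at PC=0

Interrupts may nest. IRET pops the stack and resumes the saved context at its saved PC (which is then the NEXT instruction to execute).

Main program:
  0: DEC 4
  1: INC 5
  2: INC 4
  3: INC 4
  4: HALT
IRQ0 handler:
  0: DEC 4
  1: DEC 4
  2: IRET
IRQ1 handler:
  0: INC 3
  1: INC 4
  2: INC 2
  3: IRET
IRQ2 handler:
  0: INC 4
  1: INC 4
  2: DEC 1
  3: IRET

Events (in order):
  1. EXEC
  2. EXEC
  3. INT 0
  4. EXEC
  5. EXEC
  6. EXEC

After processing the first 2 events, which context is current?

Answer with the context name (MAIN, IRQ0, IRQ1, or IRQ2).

Event 1 (EXEC): [MAIN] PC=0: DEC 4 -> ACC=-4
Event 2 (EXEC): [MAIN] PC=1: INC 5 -> ACC=1

Answer: MAIN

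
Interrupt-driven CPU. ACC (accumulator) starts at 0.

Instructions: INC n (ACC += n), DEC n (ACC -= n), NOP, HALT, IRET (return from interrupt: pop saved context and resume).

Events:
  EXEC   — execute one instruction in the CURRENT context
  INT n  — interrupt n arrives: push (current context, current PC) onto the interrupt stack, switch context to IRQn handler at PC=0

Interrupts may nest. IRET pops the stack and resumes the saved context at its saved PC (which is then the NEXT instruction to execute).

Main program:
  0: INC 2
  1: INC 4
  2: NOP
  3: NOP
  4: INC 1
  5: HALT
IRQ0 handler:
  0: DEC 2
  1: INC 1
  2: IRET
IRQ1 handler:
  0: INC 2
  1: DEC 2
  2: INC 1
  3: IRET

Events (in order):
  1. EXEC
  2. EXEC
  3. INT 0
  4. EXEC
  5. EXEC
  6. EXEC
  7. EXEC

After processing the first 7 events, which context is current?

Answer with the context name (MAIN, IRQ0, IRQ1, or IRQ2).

Event 1 (EXEC): [MAIN] PC=0: INC 2 -> ACC=2
Event 2 (EXEC): [MAIN] PC=1: INC 4 -> ACC=6
Event 3 (INT 0): INT 0 arrives: push (MAIN, PC=2), enter IRQ0 at PC=0 (depth now 1)
Event 4 (EXEC): [IRQ0] PC=0: DEC 2 -> ACC=4
Event 5 (EXEC): [IRQ0] PC=1: INC 1 -> ACC=5
Event 6 (EXEC): [IRQ0] PC=2: IRET -> resume MAIN at PC=2 (depth now 0)
Event 7 (EXEC): [MAIN] PC=2: NOP

Answer: MAIN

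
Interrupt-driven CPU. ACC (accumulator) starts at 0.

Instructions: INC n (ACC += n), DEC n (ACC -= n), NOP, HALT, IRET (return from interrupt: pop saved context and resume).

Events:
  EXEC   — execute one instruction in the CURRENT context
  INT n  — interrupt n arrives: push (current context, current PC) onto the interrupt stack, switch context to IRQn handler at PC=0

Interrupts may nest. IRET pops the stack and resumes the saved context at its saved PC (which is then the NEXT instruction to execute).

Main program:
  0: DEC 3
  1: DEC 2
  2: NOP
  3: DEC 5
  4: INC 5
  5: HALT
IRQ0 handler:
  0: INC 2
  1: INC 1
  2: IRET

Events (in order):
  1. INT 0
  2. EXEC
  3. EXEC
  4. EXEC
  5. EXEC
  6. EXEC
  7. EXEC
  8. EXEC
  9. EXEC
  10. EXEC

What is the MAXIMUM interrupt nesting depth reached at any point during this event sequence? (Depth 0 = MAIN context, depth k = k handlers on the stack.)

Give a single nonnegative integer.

Event 1 (INT 0): INT 0 arrives: push (MAIN, PC=0), enter IRQ0 at PC=0 (depth now 1) [depth=1]
Event 2 (EXEC): [IRQ0] PC=0: INC 2 -> ACC=2 [depth=1]
Event 3 (EXEC): [IRQ0] PC=1: INC 1 -> ACC=3 [depth=1]
Event 4 (EXEC): [IRQ0] PC=2: IRET -> resume MAIN at PC=0 (depth now 0) [depth=0]
Event 5 (EXEC): [MAIN] PC=0: DEC 3 -> ACC=0 [depth=0]
Event 6 (EXEC): [MAIN] PC=1: DEC 2 -> ACC=-2 [depth=0]
Event 7 (EXEC): [MAIN] PC=2: NOP [depth=0]
Event 8 (EXEC): [MAIN] PC=3: DEC 5 -> ACC=-7 [depth=0]
Event 9 (EXEC): [MAIN] PC=4: INC 5 -> ACC=-2 [depth=0]
Event 10 (EXEC): [MAIN] PC=5: HALT [depth=0]
Max depth observed: 1

Answer: 1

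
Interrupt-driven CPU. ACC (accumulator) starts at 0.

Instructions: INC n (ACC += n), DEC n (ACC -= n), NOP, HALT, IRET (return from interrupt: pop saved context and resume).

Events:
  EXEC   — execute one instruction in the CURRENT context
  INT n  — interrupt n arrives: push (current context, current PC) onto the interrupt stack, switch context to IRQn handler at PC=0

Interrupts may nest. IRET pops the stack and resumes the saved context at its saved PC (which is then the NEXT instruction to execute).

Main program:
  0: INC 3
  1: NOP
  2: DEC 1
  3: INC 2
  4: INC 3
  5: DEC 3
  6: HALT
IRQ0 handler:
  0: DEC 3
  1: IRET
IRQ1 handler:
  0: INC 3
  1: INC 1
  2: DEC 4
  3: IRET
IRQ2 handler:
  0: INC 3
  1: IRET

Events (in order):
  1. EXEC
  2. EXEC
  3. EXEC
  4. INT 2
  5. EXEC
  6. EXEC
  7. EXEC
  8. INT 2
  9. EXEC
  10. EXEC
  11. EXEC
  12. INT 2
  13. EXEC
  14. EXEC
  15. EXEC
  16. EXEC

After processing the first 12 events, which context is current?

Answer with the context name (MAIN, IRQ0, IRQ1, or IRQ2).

Answer: IRQ2

Derivation:
Event 1 (EXEC): [MAIN] PC=0: INC 3 -> ACC=3
Event 2 (EXEC): [MAIN] PC=1: NOP
Event 3 (EXEC): [MAIN] PC=2: DEC 1 -> ACC=2
Event 4 (INT 2): INT 2 arrives: push (MAIN, PC=3), enter IRQ2 at PC=0 (depth now 1)
Event 5 (EXEC): [IRQ2] PC=0: INC 3 -> ACC=5
Event 6 (EXEC): [IRQ2] PC=1: IRET -> resume MAIN at PC=3 (depth now 0)
Event 7 (EXEC): [MAIN] PC=3: INC 2 -> ACC=7
Event 8 (INT 2): INT 2 arrives: push (MAIN, PC=4), enter IRQ2 at PC=0 (depth now 1)
Event 9 (EXEC): [IRQ2] PC=0: INC 3 -> ACC=10
Event 10 (EXEC): [IRQ2] PC=1: IRET -> resume MAIN at PC=4 (depth now 0)
Event 11 (EXEC): [MAIN] PC=4: INC 3 -> ACC=13
Event 12 (INT 2): INT 2 arrives: push (MAIN, PC=5), enter IRQ2 at PC=0 (depth now 1)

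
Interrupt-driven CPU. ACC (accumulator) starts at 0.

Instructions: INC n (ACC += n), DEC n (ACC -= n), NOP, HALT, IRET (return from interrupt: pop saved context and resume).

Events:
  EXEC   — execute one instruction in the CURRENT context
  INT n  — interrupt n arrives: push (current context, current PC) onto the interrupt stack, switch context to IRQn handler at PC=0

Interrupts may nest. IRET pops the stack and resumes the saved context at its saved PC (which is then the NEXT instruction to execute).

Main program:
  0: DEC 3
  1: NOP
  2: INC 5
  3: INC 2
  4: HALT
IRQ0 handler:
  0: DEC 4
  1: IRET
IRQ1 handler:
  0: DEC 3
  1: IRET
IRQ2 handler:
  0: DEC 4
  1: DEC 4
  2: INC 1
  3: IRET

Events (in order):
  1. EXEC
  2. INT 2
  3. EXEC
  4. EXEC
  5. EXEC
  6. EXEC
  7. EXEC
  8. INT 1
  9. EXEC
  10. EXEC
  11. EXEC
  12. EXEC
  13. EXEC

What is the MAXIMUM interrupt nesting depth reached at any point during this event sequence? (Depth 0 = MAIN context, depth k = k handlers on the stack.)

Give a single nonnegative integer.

Answer: 1

Derivation:
Event 1 (EXEC): [MAIN] PC=0: DEC 3 -> ACC=-3 [depth=0]
Event 2 (INT 2): INT 2 arrives: push (MAIN, PC=1), enter IRQ2 at PC=0 (depth now 1) [depth=1]
Event 3 (EXEC): [IRQ2] PC=0: DEC 4 -> ACC=-7 [depth=1]
Event 4 (EXEC): [IRQ2] PC=1: DEC 4 -> ACC=-11 [depth=1]
Event 5 (EXEC): [IRQ2] PC=2: INC 1 -> ACC=-10 [depth=1]
Event 6 (EXEC): [IRQ2] PC=3: IRET -> resume MAIN at PC=1 (depth now 0) [depth=0]
Event 7 (EXEC): [MAIN] PC=1: NOP [depth=0]
Event 8 (INT 1): INT 1 arrives: push (MAIN, PC=2), enter IRQ1 at PC=0 (depth now 1) [depth=1]
Event 9 (EXEC): [IRQ1] PC=0: DEC 3 -> ACC=-13 [depth=1]
Event 10 (EXEC): [IRQ1] PC=1: IRET -> resume MAIN at PC=2 (depth now 0) [depth=0]
Event 11 (EXEC): [MAIN] PC=2: INC 5 -> ACC=-8 [depth=0]
Event 12 (EXEC): [MAIN] PC=3: INC 2 -> ACC=-6 [depth=0]
Event 13 (EXEC): [MAIN] PC=4: HALT [depth=0]
Max depth observed: 1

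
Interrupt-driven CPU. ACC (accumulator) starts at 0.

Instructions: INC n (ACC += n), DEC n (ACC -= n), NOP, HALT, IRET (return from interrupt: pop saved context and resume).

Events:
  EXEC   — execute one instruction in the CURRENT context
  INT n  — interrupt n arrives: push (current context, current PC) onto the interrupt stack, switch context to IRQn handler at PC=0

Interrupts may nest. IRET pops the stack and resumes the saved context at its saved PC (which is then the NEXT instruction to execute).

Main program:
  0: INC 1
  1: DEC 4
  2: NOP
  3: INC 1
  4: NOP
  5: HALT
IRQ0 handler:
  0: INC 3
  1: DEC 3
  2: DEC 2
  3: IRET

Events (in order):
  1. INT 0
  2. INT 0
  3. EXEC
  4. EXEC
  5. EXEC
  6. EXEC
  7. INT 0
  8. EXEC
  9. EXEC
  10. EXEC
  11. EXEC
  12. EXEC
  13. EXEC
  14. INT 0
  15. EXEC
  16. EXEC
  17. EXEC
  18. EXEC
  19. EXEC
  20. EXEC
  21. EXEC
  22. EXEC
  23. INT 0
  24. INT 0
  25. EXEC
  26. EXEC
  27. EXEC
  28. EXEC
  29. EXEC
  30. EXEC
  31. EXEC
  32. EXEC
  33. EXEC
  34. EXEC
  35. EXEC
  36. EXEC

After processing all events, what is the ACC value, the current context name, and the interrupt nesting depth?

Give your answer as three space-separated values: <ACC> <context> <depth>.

Event 1 (INT 0): INT 0 arrives: push (MAIN, PC=0), enter IRQ0 at PC=0 (depth now 1)
Event 2 (INT 0): INT 0 arrives: push (IRQ0, PC=0), enter IRQ0 at PC=0 (depth now 2)
Event 3 (EXEC): [IRQ0] PC=0: INC 3 -> ACC=3
Event 4 (EXEC): [IRQ0] PC=1: DEC 3 -> ACC=0
Event 5 (EXEC): [IRQ0] PC=2: DEC 2 -> ACC=-2
Event 6 (EXEC): [IRQ0] PC=3: IRET -> resume IRQ0 at PC=0 (depth now 1)
Event 7 (INT 0): INT 0 arrives: push (IRQ0, PC=0), enter IRQ0 at PC=0 (depth now 2)
Event 8 (EXEC): [IRQ0] PC=0: INC 3 -> ACC=1
Event 9 (EXEC): [IRQ0] PC=1: DEC 3 -> ACC=-2
Event 10 (EXEC): [IRQ0] PC=2: DEC 2 -> ACC=-4
Event 11 (EXEC): [IRQ0] PC=3: IRET -> resume IRQ0 at PC=0 (depth now 1)
Event 12 (EXEC): [IRQ0] PC=0: INC 3 -> ACC=-1
Event 13 (EXEC): [IRQ0] PC=1: DEC 3 -> ACC=-4
Event 14 (INT 0): INT 0 arrives: push (IRQ0, PC=2), enter IRQ0 at PC=0 (depth now 2)
Event 15 (EXEC): [IRQ0] PC=0: INC 3 -> ACC=-1
Event 16 (EXEC): [IRQ0] PC=1: DEC 3 -> ACC=-4
Event 17 (EXEC): [IRQ0] PC=2: DEC 2 -> ACC=-6
Event 18 (EXEC): [IRQ0] PC=3: IRET -> resume IRQ0 at PC=2 (depth now 1)
Event 19 (EXEC): [IRQ0] PC=2: DEC 2 -> ACC=-8
Event 20 (EXEC): [IRQ0] PC=3: IRET -> resume MAIN at PC=0 (depth now 0)
Event 21 (EXEC): [MAIN] PC=0: INC 1 -> ACC=-7
Event 22 (EXEC): [MAIN] PC=1: DEC 4 -> ACC=-11
Event 23 (INT 0): INT 0 arrives: push (MAIN, PC=2), enter IRQ0 at PC=0 (depth now 1)
Event 24 (INT 0): INT 0 arrives: push (IRQ0, PC=0), enter IRQ0 at PC=0 (depth now 2)
Event 25 (EXEC): [IRQ0] PC=0: INC 3 -> ACC=-8
Event 26 (EXEC): [IRQ0] PC=1: DEC 3 -> ACC=-11
Event 27 (EXEC): [IRQ0] PC=2: DEC 2 -> ACC=-13
Event 28 (EXEC): [IRQ0] PC=3: IRET -> resume IRQ0 at PC=0 (depth now 1)
Event 29 (EXEC): [IRQ0] PC=0: INC 3 -> ACC=-10
Event 30 (EXEC): [IRQ0] PC=1: DEC 3 -> ACC=-13
Event 31 (EXEC): [IRQ0] PC=2: DEC 2 -> ACC=-15
Event 32 (EXEC): [IRQ0] PC=3: IRET -> resume MAIN at PC=2 (depth now 0)
Event 33 (EXEC): [MAIN] PC=2: NOP
Event 34 (EXEC): [MAIN] PC=3: INC 1 -> ACC=-14
Event 35 (EXEC): [MAIN] PC=4: NOP
Event 36 (EXEC): [MAIN] PC=5: HALT

Answer: -14 MAIN 0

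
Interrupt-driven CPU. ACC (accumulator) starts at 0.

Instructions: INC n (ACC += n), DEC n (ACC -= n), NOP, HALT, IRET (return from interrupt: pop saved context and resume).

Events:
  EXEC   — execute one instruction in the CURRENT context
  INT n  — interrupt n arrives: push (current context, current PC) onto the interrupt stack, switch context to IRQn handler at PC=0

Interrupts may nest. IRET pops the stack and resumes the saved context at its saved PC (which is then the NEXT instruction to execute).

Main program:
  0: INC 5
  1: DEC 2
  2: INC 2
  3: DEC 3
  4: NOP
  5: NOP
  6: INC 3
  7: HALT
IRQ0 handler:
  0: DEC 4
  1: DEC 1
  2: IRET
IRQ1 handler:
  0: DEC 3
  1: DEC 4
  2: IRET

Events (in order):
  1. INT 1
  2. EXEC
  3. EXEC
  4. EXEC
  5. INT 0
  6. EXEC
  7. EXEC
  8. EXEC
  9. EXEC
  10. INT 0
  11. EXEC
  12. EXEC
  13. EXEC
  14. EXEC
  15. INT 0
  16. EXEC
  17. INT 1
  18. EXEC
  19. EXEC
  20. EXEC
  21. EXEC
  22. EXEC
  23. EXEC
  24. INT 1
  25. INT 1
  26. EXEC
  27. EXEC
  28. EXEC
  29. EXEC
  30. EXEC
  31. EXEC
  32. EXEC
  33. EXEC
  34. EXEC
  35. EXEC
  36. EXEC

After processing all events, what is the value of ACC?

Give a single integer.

Event 1 (INT 1): INT 1 arrives: push (MAIN, PC=0), enter IRQ1 at PC=0 (depth now 1)
Event 2 (EXEC): [IRQ1] PC=0: DEC 3 -> ACC=-3
Event 3 (EXEC): [IRQ1] PC=1: DEC 4 -> ACC=-7
Event 4 (EXEC): [IRQ1] PC=2: IRET -> resume MAIN at PC=0 (depth now 0)
Event 5 (INT 0): INT 0 arrives: push (MAIN, PC=0), enter IRQ0 at PC=0 (depth now 1)
Event 6 (EXEC): [IRQ0] PC=0: DEC 4 -> ACC=-11
Event 7 (EXEC): [IRQ0] PC=1: DEC 1 -> ACC=-12
Event 8 (EXEC): [IRQ0] PC=2: IRET -> resume MAIN at PC=0 (depth now 0)
Event 9 (EXEC): [MAIN] PC=0: INC 5 -> ACC=-7
Event 10 (INT 0): INT 0 arrives: push (MAIN, PC=1), enter IRQ0 at PC=0 (depth now 1)
Event 11 (EXEC): [IRQ0] PC=0: DEC 4 -> ACC=-11
Event 12 (EXEC): [IRQ0] PC=1: DEC 1 -> ACC=-12
Event 13 (EXEC): [IRQ0] PC=2: IRET -> resume MAIN at PC=1 (depth now 0)
Event 14 (EXEC): [MAIN] PC=1: DEC 2 -> ACC=-14
Event 15 (INT 0): INT 0 arrives: push (MAIN, PC=2), enter IRQ0 at PC=0 (depth now 1)
Event 16 (EXEC): [IRQ0] PC=0: DEC 4 -> ACC=-18
Event 17 (INT 1): INT 1 arrives: push (IRQ0, PC=1), enter IRQ1 at PC=0 (depth now 2)
Event 18 (EXEC): [IRQ1] PC=0: DEC 3 -> ACC=-21
Event 19 (EXEC): [IRQ1] PC=1: DEC 4 -> ACC=-25
Event 20 (EXEC): [IRQ1] PC=2: IRET -> resume IRQ0 at PC=1 (depth now 1)
Event 21 (EXEC): [IRQ0] PC=1: DEC 1 -> ACC=-26
Event 22 (EXEC): [IRQ0] PC=2: IRET -> resume MAIN at PC=2 (depth now 0)
Event 23 (EXEC): [MAIN] PC=2: INC 2 -> ACC=-24
Event 24 (INT 1): INT 1 arrives: push (MAIN, PC=3), enter IRQ1 at PC=0 (depth now 1)
Event 25 (INT 1): INT 1 arrives: push (IRQ1, PC=0), enter IRQ1 at PC=0 (depth now 2)
Event 26 (EXEC): [IRQ1] PC=0: DEC 3 -> ACC=-27
Event 27 (EXEC): [IRQ1] PC=1: DEC 4 -> ACC=-31
Event 28 (EXEC): [IRQ1] PC=2: IRET -> resume IRQ1 at PC=0 (depth now 1)
Event 29 (EXEC): [IRQ1] PC=0: DEC 3 -> ACC=-34
Event 30 (EXEC): [IRQ1] PC=1: DEC 4 -> ACC=-38
Event 31 (EXEC): [IRQ1] PC=2: IRET -> resume MAIN at PC=3 (depth now 0)
Event 32 (EXEC): [MAIN] PC=3: DEC 3 -> ACC=-41
Event 33 (EXEC): [MAIN] PC=4: NOP
Event 34 (EXEC): [MAIN] PC=5: NOP
Event 35 (EXEC): [MAIN] PC=6: INC 3 -> ACC=-38
Event 36 (EXEC): [MAIN] PC=7: HALT

Answer: -38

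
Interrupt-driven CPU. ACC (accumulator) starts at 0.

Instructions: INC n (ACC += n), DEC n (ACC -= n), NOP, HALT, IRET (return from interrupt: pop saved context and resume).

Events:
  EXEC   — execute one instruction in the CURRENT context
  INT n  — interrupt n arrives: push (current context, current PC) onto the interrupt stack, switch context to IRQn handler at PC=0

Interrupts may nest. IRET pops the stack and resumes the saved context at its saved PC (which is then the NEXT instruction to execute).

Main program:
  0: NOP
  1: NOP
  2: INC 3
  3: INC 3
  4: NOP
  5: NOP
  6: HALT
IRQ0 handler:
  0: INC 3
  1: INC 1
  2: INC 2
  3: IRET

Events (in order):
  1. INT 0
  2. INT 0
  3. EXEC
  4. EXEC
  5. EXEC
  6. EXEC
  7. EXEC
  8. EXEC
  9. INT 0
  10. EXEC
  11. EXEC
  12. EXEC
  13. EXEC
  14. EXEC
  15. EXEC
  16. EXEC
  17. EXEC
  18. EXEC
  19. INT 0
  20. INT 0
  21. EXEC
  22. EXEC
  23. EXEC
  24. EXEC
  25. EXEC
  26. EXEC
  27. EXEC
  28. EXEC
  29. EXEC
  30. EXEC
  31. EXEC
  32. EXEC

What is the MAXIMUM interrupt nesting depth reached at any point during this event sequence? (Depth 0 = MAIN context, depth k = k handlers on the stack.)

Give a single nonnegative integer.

Answer: 2

Derivation:
Event 1 (INT 0): INT 0 arrives: push (MAIN, PC=0), enter IRQ0 at PC=0 (depth now 1) [depth=1]
Event 2 (INT 0): INT 0 arrives: push (IRQ0, PC=0), enter IRQ0 at PC=0 (depth now 2) [depth=2]
Event 3 (EXEC): [IRQ0] PC=0: INC 3 -> ACC=3 [depth=2]
Event 4 (EXEC): [IRQ0] PC=1: INC 1 -> ACC=4 [depth=2]
Event 5 (EXEC): [IRQ0] PC=2: INC 2 -> ACC=6 [depth=2]
Event 6 (EXEC): [IRQ0] PC=3: IRET -> resume IRQ0 at PC=0 (depth now 1) [depth=1]
Event 7 (EXEC): [IRQ0] PC=0: INC 3 -> ACC=9 [depth=1]
Event 8 (EXEC): [IRQ0] PC=1: INC 1 -> ACC=10 [depth=1]
Event 9 (INT 0): INT 0 arrives: push (IRQ0, PC=2), enter IRQ0 at PC=0 (depth now 2) [depth=2]
Event 10 (EXEC): [IRQ0] PC=0: INC 3 -> ACC=13 [depth=2]
Event 11 (EXEC): [IRQ0] PC=1: INC 1 -> ACC=14 [depth=2]
Event 12 (EXEC): [IRQ0] PC=2: INC 2 -> ACC=16 [depth=2]
Event 13 (EXEC): [IRQ0] PC=3: IRET -> resume IRQ0 at PC=2 (depth now 1) [depth=1]
Event 14 (EXEC): [IRQ0] PC=2: INC 2 -> ACC=18 [depth=1]
Event 15 (EXEC): [IRQ0] PC=3: IRET -> resume MAIN at PC=0 (depth now 0) [depth=0]
Event 16 (EXEC): [MAIN] PC=0: NOP [depth=0]
Event 17 (EXEC): [MAIN] PC=1: NOP [depth=0]
Event 18 (EXEC): [MAIN] PC=2: INC 3 -> ACC=21 [depth=0]
Event 19 (INT 0): INT 0 arrives: push (MAIN, PC=3), enter IRQ0 at PC=0 (depth now 1) [depth=1]
Event 20 (INT 0): INT 0 arrives: push (IRQ0, PC=0), enter IRQ0 at PC=0 (depth now 2) [depth=2]
Event 21 (EXEC): [IRQ0] PC=0: INC 3 -> ACC=24 [depth=2]
Event 22 (EXEC): [IRQ0] PC=1: INC 1 -> ACC=25 [depth=2]
Event 23 (EXEC): [IRQ0] PC=2: INC 2 -> ACC=27 [depth=2]
Event 24 (EXEC): [IRQ0] PC=3: IRET -> resume IRQ0 at PC=0 (depth now 1) [depth=1]
Event 25 (EXEC): [IRQ0] PC=0: INC 3 -> ACC=30 [depth=1]
Event 26 (EXEC): [IRQ0] PC=1: INC 1 -> ACC=31 [depth=1]
Event 27 (EXEC): [IRQ0] PC=2: INC 2 -> ACC=33 [depth=1]
Event 28 (EXEC): [IRQ0] PC=3: IRET -> resume MAIN at PC=3 (depth now 0) [depth=0]
Event 29 (EXEC): [MAIN] PC=3: INC 3 -> ACC=36 [depth=0]
Event 30 (EXEC): [MAIN] PC=4: NOP [depth=0]
Event 31 (EXEC): [MAIN] PC=5: NOP [depth=0]
Event 32 (EXEC): [MAIN] PC=6: HALT [depth=0]
Max depth observed: 2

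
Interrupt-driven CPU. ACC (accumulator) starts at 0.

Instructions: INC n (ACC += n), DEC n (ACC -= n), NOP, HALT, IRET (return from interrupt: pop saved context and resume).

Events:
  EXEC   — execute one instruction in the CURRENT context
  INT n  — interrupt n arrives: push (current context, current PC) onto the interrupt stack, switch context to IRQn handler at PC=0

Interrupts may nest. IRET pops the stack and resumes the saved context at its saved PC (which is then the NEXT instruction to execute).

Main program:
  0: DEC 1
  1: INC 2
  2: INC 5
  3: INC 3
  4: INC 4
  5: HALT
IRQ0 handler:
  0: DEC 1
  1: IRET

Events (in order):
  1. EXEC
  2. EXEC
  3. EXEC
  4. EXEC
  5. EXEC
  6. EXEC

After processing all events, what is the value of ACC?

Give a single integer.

Event 1 (EXEC): [MAIN] PC=0: DEC 1 -> ACC=-1
Event 2 (EXEC): [MAIN] PC=1: INC 2 -> ACC=1
Event 3 (EXEC): [MAIN] PC=2: INC 5 -> ACC=6
Event 4 (EXEC): [MAIN] PC=3: INC 3 -> ACC=9
Event 5 (EXEC): [MAIN] PC=4: INC 4 -> ACC=13
Event 6 (EXEC): [MAIN] PC=5: HALT

Answer: 13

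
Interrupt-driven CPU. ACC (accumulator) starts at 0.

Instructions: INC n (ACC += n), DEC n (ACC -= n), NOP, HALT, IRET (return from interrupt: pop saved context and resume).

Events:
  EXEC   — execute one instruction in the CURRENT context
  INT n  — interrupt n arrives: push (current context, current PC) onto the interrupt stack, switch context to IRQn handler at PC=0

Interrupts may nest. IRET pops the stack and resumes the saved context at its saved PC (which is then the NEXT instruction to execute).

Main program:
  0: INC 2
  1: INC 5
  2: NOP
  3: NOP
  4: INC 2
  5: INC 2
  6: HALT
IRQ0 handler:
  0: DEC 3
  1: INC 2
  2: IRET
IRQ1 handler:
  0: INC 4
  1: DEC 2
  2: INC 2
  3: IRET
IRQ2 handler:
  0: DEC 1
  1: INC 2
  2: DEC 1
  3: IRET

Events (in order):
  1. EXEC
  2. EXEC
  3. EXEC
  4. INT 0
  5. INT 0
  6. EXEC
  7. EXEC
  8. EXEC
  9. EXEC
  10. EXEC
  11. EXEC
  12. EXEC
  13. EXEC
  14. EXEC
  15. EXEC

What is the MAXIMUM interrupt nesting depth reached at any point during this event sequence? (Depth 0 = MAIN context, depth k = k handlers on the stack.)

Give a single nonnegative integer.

Event 1 (EXEC): [MAIN] PC=0: INC 2 -> ACC=2 [depth=0]
Event 2 (EXEC): [MAIN] PC=1: INC 5 -> ACC=7 [depth=0]
Event 3 (EXEC): [MAIN] PC=2: NOP [depth=0]
Event 4 (INT 0): INT 0 arrives: push (MAIN, PC=3), enter IRQ0 at PC=0 (depth now 1) [depth=1]
Event 5 (INT 0): INT 0 arrives: push (IRQ0, PC=0), enter IRQ0 at PC=0 (depth now 2) [depth=2]
Event 6 (EXEC): [IRQ0] PC=0: DEC 3 -> ACC=4 [depth=2]
Event 7 (EXEC): [IRQ0] PC=1: INC 2 -> ACC=6 [depth=2]
Event 8 (EXEC): [IRQ0] PC=2: IRET -> resume IRQ0 at PC=0 (depth now 1) [depth=1]
Event 9 (EXEC): [IRQ0] PC=0: DEC 3 -> ACC=3 [depth=1]
Event 10 (EXEC): [IRQ0] PC=1: INC 2 -> ACC=5 [depth=1]
Event 11 (EXEC): [IRQ0] PC=2: IRET -> resume MAIN at PC=3 (depth now 0) [depth=0]
Event 12 (EXEC): [MAIN] PC=3: NOP [depth=0]
Event 13 (EXEC): [MAIN] PC=4: INC 2 -> ACC=7 [depth=0]
Event 14 (EXEC): [MAIN] PC=5: INC 2 -> ACC=9 [depth=0]
Event 15 (EXEC): [MAIN] PC=6: HALT [depth=0]
Max depth observed: 2

Answer: 2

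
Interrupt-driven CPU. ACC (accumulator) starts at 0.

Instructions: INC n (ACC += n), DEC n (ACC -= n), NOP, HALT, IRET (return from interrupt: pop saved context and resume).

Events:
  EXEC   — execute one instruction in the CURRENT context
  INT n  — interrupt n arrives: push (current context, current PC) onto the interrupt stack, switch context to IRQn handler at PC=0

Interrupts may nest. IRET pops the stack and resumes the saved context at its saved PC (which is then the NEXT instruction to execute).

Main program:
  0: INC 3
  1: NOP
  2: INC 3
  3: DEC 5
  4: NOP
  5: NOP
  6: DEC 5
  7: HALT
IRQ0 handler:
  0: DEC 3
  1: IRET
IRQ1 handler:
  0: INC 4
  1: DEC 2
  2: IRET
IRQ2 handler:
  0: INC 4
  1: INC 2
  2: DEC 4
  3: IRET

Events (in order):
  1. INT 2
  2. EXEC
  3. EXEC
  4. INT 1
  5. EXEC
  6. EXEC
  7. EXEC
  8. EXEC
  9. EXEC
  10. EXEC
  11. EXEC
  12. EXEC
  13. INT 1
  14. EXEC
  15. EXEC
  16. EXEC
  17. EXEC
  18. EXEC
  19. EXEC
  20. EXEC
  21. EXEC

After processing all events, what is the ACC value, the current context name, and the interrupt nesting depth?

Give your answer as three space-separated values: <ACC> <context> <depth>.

Event 1 (INT 2): INT 2 arrives: push (MAIN, PC=0), enter IRQ2 at PC=0 (depth now 1)
Event 2 (EXEC): [IRQ2] PC=0: INC 4 -> ACC=4
Event 3 (EXEC): [IRQ2] PC=1: INC 2 -> ACC=6
Event 4 (INT 1): INT 1 arrives: push (IRQ2, PC=2), enter IRQ1 at PC=0 (depth now 2)
Event 5 (EXEC): [IRQ1] PC=0: INC 4 -> ACC=10
Event 6 (EXEC): [IRQ1] PC=1: DEC 2 -> ACC=8
Event 7 (EXEC): [IRQ1] PC=2: IRET -> resume IRQ2 at PC=2 (depth now 1)
Event 8 (EXEC): [IRQ2] PC=2: DEC 4 -> ACC=4
Event 9 (EXEC): [IRQ2] PC=3: IRET -> resume MAIN at PC=0 (depth now 0)
Event 10 (EXEC): [MAIN] PC=0: INC 3 -> ACC=7
Event 11 (EXEC): [MAIN] PC=1: NOP
Event 12 (EXEC): [MAIN] PC=2: INC 3 -> ACC=10
Event 13 (INT 1): INT 1 arrives: push (MAIN, PC=3), enter IRQ1 at PC=0 (depth now 1)
Event 14 (EXEC): [IRQ1] PC=0: INC 4 -> ACC=14
Event 15 (EXEC): [IRQ1] PC=1: DEC 2 -> ACC=12
Event 16 (EXEC): [IRQ1] PC=2: IRET -> resume MAIN at PC=3 (depth now 0)
Event 17 (EXEC): [MAIN] PC=3: DEC 5 -> ACC=7
Event 18 (EXEC): [MAIN] PC=4: NOP
Event 19 (EXEC): [MAIN] PC=5: NOP
Event 20 (EXEC): [MAIN] PC=6: DEC 5 -> ACC=2
Event 21 (EXEC): [MAIN] PC=7: HALT

Answer: 2 MAIN 0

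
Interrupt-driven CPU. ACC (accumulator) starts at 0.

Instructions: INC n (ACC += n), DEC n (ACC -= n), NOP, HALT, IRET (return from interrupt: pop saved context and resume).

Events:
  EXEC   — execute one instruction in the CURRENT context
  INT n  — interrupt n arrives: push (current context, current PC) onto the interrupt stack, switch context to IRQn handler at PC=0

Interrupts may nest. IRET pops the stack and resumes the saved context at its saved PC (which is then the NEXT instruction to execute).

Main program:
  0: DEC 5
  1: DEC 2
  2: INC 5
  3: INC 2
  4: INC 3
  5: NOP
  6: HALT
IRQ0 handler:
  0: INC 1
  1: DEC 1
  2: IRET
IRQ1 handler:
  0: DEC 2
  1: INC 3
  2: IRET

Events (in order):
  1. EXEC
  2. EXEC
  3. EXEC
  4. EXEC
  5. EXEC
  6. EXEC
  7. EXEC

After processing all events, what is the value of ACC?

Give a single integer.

Event 1 (EXEC): [MAIN] PC=0: DEC 5 -> ACC=-5
Event 2 (EXEC): [MAIN] PC=1: DEC 2 -> ACC=-7
Event 3 (EXEC): [MAIN] PC=2: INC 5 -> ACC=-2
Event 4 (EXEC): [MAIN] PC=3: INC 2 -> ACC=0
Event 5 (EXEC): [MAIN] PC=4: INC 3 -> ACC=3
Event 6 (EXEC): [MAIN] PC=5: NOP
Event 7 (EXEC): [MAIN] PC=6: HALT

Answer: 3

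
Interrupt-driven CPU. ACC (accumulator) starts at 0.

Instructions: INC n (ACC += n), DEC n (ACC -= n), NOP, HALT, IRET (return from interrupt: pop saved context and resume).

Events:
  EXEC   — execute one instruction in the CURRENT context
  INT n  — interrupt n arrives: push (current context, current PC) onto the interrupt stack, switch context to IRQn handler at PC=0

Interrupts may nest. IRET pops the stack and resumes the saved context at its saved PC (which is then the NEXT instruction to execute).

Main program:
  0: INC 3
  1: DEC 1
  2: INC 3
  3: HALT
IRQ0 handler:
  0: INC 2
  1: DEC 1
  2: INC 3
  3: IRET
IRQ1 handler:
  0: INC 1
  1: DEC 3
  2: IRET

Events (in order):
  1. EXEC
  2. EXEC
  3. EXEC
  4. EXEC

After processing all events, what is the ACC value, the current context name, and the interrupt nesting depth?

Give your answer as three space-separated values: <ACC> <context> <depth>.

Event 1 (EXEC): [MAIN] PC=0: INC 3 -> ACC=3
Event 2 (EXEC): [MAIN] PC=1: DEC 1 -> ACC=2
Event 3 (EXEC): [MAIN] PC=2: INC 3 -> ACC=5
Event 4 (EXEC): [MAIN] PC=3: HALT

Answer: 5 MAIN 0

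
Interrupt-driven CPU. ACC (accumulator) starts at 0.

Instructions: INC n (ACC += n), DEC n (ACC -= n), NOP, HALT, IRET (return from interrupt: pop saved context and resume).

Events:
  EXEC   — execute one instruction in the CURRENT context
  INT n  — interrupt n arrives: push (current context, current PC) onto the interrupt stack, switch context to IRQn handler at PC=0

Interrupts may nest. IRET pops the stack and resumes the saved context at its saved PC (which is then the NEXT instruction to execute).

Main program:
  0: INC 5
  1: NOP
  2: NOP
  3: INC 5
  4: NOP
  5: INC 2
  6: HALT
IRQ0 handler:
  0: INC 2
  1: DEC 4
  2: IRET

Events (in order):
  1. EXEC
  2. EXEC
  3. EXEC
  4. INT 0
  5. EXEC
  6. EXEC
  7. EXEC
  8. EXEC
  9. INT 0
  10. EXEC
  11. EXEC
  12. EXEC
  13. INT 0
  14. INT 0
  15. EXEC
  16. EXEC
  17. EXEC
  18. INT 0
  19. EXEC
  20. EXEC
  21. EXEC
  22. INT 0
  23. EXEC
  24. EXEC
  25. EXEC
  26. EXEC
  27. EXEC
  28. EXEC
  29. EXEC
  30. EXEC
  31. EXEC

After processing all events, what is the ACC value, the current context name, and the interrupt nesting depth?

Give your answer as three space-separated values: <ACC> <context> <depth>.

Answer: 0 MAIN 0

Derivation:
Event 1 (EXEC): [MAIN] PC=0: INC 5 -> ACC=5
Event 2 (EXEC): [MAIN] PC=1: NOP
Event 3 (EXEC): [MAIN] PC=2: NOP
Event 4 (INT 0): INT 0 arrives: push (MAIN, PC=3), enter IRQ0 at PC=0 (depth now 1)
Event 5 (EXEC): [IRQ0] PC=0: INC 2 -> ACC=7
Event 6 (EXEC): [IRQ0] PC=1: DEC 4 -> ACC=3
Event 7 (EXEC): [IRQ0] PC=2: IRET -> resume MAIN at PC=3 (depth now 0)
Event 8 (EXEC): [MAIN] PC=3: INC 5 -> ACC=8
Event 9 (INT 0): INT 0 arrives: push (MAIN, PC=4), enter IRQ0 at PC=0 (depth now 1)
Event 10 (EXEC): [IRQ0] PC=0: INC 2 -> ACC=10
Event 11 (EXEC): [IRQ0] PC=1: DEC 4 -> ACC=6
Event 12 (EXEC): [IRQ0] PC=2: IRET -> resume MAIN at PC=4 (depth now 0)
Event 13 (INT 0): INT 0 arrives: push (MAIN, PC=4), enter IRQ0 at PC=0 (depth now 1)
Event 14 (INT 0): INT 0 arrives: push (IRQ0, PC=0), enter IRQ0 at PC=0 (depth now 2)
Event 15 (EXEC): [IRQ0] PC=0: INC 2 -> ACC=8
Event 16 (EXEC): [IRQ0] PC=1: DEC 4 -> ACC=4
Event 17 (EXEC): [IRQ0] PC=2: IRET -> resume IRQ0 at PC=0 (depth now 1)
Event 18 (INT 0): INT 0 arrives: push (IRQ0, PC=0), enter IRQ0 at PC=0 (depth now 2)
Event 19 (EXEC): [IRQ0] PC=0: INC 2 -> ACC=6
Event 20 (EXEC): [IRQ0] PC=1: DEC 4 -> ACC=2
Event 21 (EXEC): [IRQ0] PC=2: IRET -> resume IRQ0 at PC=0 (depth now 1)
Event 22 (INT 0): INT 0 arrives: push (IRQ0, PC=0), enter IRQ0 at PC=0 (depth now 2)
Event 23 (EXEC): [IRQ0] PC=0: INC 2 -> ACC=4
Event 24 (EXEC): [IRQ0] PC=1: DEC 4 -> ACC=0
Event 25 (EXEC): [IRQ0] PC=2: IRET -> resume IRQ0 at PC=0 (depth now 1)
Event 26 (EXEC): [IRQ0] PC=0: INC 2 -> ACC=2
Event 27 (EXEC): [IRQ0] PC=1: DEC 4 -> ACC=-2
Event 28 (EXEC): [IRQ0] PC=2: IRET -> resume MAIN at PC=4 (depth now 0)
Event 29 (EXEC): [MAIN] PC=4: NOP
Event 30 (EXEC): [MAIN] PC=5: INC 2 -> ACC=0
Event 31 (EXEC): [MAIN] PC=6: HALT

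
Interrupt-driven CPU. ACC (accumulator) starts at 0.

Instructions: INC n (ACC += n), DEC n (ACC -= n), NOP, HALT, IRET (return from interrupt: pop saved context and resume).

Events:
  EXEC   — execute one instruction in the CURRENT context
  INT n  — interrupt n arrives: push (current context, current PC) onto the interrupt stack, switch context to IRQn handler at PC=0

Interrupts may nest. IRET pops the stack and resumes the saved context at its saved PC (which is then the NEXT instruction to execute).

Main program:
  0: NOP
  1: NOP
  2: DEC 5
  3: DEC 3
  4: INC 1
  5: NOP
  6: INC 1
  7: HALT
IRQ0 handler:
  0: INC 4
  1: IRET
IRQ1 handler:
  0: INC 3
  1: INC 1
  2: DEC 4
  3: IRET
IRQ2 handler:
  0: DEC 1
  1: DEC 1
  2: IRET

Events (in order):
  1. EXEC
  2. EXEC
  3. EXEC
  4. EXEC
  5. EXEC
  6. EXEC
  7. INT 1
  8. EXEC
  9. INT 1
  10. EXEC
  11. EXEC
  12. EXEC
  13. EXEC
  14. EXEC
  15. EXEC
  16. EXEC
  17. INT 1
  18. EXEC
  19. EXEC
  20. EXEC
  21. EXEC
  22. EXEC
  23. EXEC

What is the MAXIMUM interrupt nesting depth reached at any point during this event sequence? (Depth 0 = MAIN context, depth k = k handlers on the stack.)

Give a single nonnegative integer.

Event 1 (EXEC): [MAIN] PC=0: NOP [depth=0]
Event 2 (EXEC): [MAIN] PC=1: NOP [depth=0]
Event 3 (EXEC): [MAIN] PC=2: DEC 5 -> ACC=-5 [depth=0]
Event 4 (EXEC): [MAIN] PC=3: DEC 3 -> ACC=-8 [depth=0]
Event 5 (EXEC): [MAIN] PC=4: INC 1 -> ACC=-7 [depth=0]
Event 6 (EXEC): [MAIN] PC=5: NOP [depth=0]
Event 7 (INT 1): INT 1 arrives: push (MAIN, PC=6), enter IRQ1 at PC=0 (depth now 1) [depth=1]
Event 8 (EXEC): [IRQ1] PC=0: INC 3 -> ACC=-4 [depth=1]
Event 9 (INT 1): INT 1 arrives: push (IRQ1, PC=1), enter IRQ1 at PC=0 (depth now 2) [depth=2]
Event 10 (EXEC): [IRQ1] PC=0: INC 3 -> ACC=-1 [depth=2]
Event 11 (EXEC): [IRQ1] PC=1: INC 1 -> ACC=0 [depth=2]
Event 12 (EXEC): [IRQ1] PC=2: DEC 4 -> ACC=-4 [depth=2]
Event 13 (EXEC): [IRQ1] PC=3: IRET -> resume IRQ1 at PC=1 (depth now 1) [depth=1]
Event 14 (EXEC): [IRQ1] PC=1: INC 1 -> ACC=-3 [depth=1]
Event 15 (EXEC): [IRQ1] PC=2: DEC 4 -> ACC=-7 [depth=1]
Event 16 (EXEC): [IRQ1] PC=3: IRET -> resume MAIN at PC=6 (depth now 0) [depth=0]
Event 17 (INT 1): INT 1 arrives: push (MAIN, PC=6), enter IRQ1 at PC=0 (depth now 1) [depth=1]
Event 18 (EXEC): [IRQ1] PC=0: INC 3 -> ACC=-4 [depth=1]
Event 19 (EXEC): [IRQ1] PC=1: INC 1 -> ACC=-3 [depth=1]
Event 20 (EXEC): [IRQ1] PC=2: DEC 4 -> ACC=-7 [depth=1]
Event 21 (EXEC): [IRQ1] PC=3: IRET -> resume MAIN at PC=6 (depth now 0) [depth=0]
Event 22 (EXEC): [MAIN] PC=6: INC 1 -> ACC=-6 [depth=0]
Event 23 (EXEC): [MAIN] PC=7: HALT [depth=0]
Max depth observed: 2

Answer: 2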